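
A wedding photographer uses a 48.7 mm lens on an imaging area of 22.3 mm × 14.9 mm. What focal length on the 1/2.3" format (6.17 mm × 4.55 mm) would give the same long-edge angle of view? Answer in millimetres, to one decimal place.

13.5 mm

Equal angle of view means equal width/f ratio, so f₂ = f₁ · (width₂/width₁) = 48.7 × 6.17/22.3.
f₂ = 48.7 × 0.27668 ≈ 13.474 mm.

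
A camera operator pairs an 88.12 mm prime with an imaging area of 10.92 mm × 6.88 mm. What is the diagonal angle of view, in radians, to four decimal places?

0.1462 rad

Sensor diagonal = √(10.92² + 6.88²) = √166.5808 ≈ 12.9066 mm.
Angle of view α = 2·arctan(d/2f) with d = 12.9066 mm and f = 88.12 mm.
d/2f = 0.07323; arctan(0.07323) ≈ 0.0731 rad, so α ≈ 0.1462 rad.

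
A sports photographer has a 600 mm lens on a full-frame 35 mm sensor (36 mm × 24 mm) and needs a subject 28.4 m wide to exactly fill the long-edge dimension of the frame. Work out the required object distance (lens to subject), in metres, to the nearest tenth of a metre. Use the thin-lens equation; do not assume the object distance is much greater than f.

473.9 m

W: 28.4 m = 28400 mm.
Magnification m = w/W = dᵢ/dₒ; combined with 1/f = 1/dₒ + 1/dᵢ this gives dₒ = f·(1 + W/w).
dₒ = 600 mm × (1 + 28400/36) = 600 × 789.8889 ≈ 473933.333 mm = 473.933 m.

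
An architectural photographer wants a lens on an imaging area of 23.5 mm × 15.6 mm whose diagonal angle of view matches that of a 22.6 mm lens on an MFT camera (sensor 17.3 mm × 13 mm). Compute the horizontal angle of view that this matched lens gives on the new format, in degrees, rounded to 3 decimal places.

Sensor diagonal = √(17.3² + 13²) = √468.2900 ≈ 21.6400 mm.
Sensor diagonal = √(23.5² + 15.6²) = √795.6100 ≈ 28.2066 mm.
Equal diagonal AOV ⇒ f₂ = f₁ · 28.2066/21.6400 = 22.6 × 1.30344 ≈ 29.4579 mm.
Horizontal AOV on the new format = 2·arctan(23.5 / (2 × 29.4579)) = 2·arctan(0.39887) ≈ 43.4916°.

43.492°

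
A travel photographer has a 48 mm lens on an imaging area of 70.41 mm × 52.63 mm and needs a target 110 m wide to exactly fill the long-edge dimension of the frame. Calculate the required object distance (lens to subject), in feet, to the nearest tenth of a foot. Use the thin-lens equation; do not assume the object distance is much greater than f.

246.2 ft

W: 110 m = 110000 mm.
Magnification m = w/W = dᵢ/dₒ; combined with 1/f = 1/dₒ + 1/dᵢ this gives dₒ = f·(1 + W/w).
dₒ = 48 mm × (1 + 110000/70.41) = 48 × 1563.2781 ≈ 75037.348 mm = 75037.348/304.8 ft = 246.186 ft.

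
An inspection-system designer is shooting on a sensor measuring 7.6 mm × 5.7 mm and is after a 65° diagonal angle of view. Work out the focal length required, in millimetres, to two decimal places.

Sensor diagonal = √(7.6² + 5.7²) = √90.2500 ≈ 9.5000 mm.
From α = 2·arctan(d/2f) we get f = d / (2·tan(α/2)).
With d = 9.5000 mm and α/2 = 32.5°, tan(α/2) ≈ 0.63707, so f ≈ 9.5000 / 1.27414 ≈ 7.4560 mm.

7.46 mm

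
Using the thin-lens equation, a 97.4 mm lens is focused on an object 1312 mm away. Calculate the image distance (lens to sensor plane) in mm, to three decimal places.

105.211 mm

1/dᵢ = 1/f − 1/dₒ = 1/97.4 − 1/1312 = 0.0095047 mm⁻¹.
dᵢ = 1/0.0095047 ≈ 105.2106 mm.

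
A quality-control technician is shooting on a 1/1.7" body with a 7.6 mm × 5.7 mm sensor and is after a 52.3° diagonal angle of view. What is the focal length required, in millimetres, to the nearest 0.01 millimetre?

Sensor diagonal = √(7.6² + 5.7²) = √90.2500 ≈ 9.5000 mm.
From α = 2·arctan(d/2f) we get f = d / (2·tan(α/2)).
With d = 9.5000 mm and α/2 = 26.15°, tan(α/2) ≈ 0.49098, so f ≈ 9.5000 / 0.98196 ≈ 9.6746 mm.

9.67 mm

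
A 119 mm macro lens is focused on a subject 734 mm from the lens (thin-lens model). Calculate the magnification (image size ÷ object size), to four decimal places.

Thin lens: 1/f = 1/dₒ + 1/dᵢ → 1/dᵢ = 1/119 − 1/734 = 0.0070410 mm⁻¹, so dᵢ ≈ 142.0260 mm.
Magnification m = dᵢ/dₒ = 142.0260/734 ≈ 0.19350.

0.1935×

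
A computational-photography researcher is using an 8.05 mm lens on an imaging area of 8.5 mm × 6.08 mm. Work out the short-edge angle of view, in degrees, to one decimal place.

41.4°

Angle of view α = 2·arctan(h/2f) with h = 6.08 mm and f = 8.05 mm.
h/2f = 0.37764; arctan(0.37764) ≈ 20.6885°, so α ≈ 41.3771°.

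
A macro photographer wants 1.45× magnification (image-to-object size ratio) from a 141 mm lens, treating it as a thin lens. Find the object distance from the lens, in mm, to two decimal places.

238.24 mm

With m = dᵢ/dₒ and 1/f = 1/dₒ + 1/dᵢ, substituting dᵢ = m·dₒ gives 1/f = (1 + 1/m)/dₒ, hence dₒ = f·(1 + 1/m).
dₒ = 141 × (1 + 1/1.45) = 141 × 1.68966 ≈ 238.241 mm.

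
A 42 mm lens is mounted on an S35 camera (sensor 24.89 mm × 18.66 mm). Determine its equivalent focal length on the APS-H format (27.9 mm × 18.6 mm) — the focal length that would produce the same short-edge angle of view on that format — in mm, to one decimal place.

Equal angle of view means equal height/f ratio, so f₂ = f₁ · (height₂/height₁) = 42 × 18.6/18.66.
f₂ = 42 × 0.99678 ≈ 41.865 mm.

41.9 mm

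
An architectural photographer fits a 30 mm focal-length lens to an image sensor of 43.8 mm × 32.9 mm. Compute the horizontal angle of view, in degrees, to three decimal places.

Angle of view α = 2·arctan(w/2f) with w = 43.8 mm and f = 30 mm.
w/2f = 0.73000; arctan(0.73000) ≈ 36.1294°, so α ≈ 72.2589°.

72.259°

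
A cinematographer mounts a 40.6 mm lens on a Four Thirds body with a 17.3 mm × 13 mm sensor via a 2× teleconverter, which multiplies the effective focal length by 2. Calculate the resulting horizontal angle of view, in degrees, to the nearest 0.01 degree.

12.16°

Effective focal length f = 40.6 × 2 = 81.2 mm.
α = 2·arctan(17.3 / (2 × 81.2)) = 2·arctan(0.10653) ≈ 12.1612°.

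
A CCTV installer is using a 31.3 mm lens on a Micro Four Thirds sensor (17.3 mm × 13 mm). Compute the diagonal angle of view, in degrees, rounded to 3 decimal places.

Sensor diagonal = √(17.3² + 13²) = √468.2900 ≈ 21.6400 mm.
Angle of view α = 2·arctan(d/2f) with d = 21.6400 mm and f = 31.3 mm.
d/2f = 0.34569; arctan(0.34569) ≈ 19.0696°, so α ≈ 38.1392°.

38.139°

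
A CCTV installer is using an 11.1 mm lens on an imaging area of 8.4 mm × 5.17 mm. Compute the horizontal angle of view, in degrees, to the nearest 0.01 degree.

Angle of view α = 2·arctan(w/2f) with w = 8.4 mm and f = 11.1 mm.
w/2f = 0.37838; arctan(0.37838) ≈ 20.7256°, so α ≈ 41.4511°.

41.45°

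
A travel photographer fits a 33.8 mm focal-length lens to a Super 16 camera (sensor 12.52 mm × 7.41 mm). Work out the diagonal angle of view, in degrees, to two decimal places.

Sensor diagonal = √(12.52² + 7.41²) = √211.6585 ≈ 14.5485 mm.
Angle of view α = 2·arctan(d/2f) with d = 14.5485 mm and f = 33.8 mm.
d/2f = 0.21521; arctan(0.21521) ≈ 12.1456°, so α ≈ 24.2912°.

24.29°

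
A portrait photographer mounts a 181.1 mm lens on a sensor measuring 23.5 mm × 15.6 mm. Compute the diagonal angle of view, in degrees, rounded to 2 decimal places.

Sensor diagonal = √(23.5² + 15.6²) = √795.6100 ≈ 28.2066 mm.
Angle of view α = 2·arctan(d/2f) with d = 28.2066 mm and f = 181.1 mm.
d/2f = 0.07788; arctan(0.07788) ≈ 4.4530°, so α ≈ 8.9059°.

8.91°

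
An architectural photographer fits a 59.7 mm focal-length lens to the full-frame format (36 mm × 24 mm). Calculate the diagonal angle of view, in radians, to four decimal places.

0.6953 rad

Sensor diagonal = √(36² + 24²) = √1872.0000 ≈ 43.2666 mm.
Angle of view α = 2·arctan(d/2f) with d = 43.2666 mm and f = 59.7 mm.
d/2f = 0.36237; arctan(0.36237) ≈ 0.3476 rad, so α ≈ 0.6953 rad.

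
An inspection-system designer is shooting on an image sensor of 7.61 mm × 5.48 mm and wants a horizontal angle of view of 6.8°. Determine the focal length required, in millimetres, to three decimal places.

From α = 2·arctan(w/2f) we get f = w / (2·tan(α/2)).
With w = 7.61 mm and α/2 = 3.4°, tan(α/2) ≈ 0.05941, so f ≈ 7.61 / 0.11882 ≈ 64.0454 mm.

64.045 mm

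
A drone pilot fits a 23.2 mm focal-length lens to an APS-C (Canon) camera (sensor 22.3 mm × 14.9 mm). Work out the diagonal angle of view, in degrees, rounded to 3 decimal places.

60.057°

Sensor diagonal = √(22.3² + 14.9²) = √719.3000 ≈ 26.8198 mm.
Angle of view α = 2·arctan(d/2f) with d = 26.8198 mm and f = 23.2 mm.
d/2f = 0.57801; arctan(0.57801) ≈ 30.0284°, so α ≈ 60.0569°.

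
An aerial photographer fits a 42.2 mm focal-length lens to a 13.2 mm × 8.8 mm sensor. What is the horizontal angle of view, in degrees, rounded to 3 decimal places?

17.778°

Angle of view α = 2·arctan(w/2f) with w = 13.2 mm and f = 42.2 mm.
w/2f = 0.15640; arctan(0.15640) ≈ 8.8889°, so α ≈ 17.7779°.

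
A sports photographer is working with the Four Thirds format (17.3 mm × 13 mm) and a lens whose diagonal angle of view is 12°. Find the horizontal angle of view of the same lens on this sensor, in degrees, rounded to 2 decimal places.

9.61°

Sensor diagonal = √(17.3² + 13²) = √468.2900 ≈ 21.6400 mm.
From the diagonal AOV: f = 21.6400 / (2·tan(6°)) = 21.6400 / 0.21021 ≈ 102.9455 mm.
Horizontal AOV = 2·arctan(17.3 / (2 × 102.9455)) = 2·arctan(0.08403) ≈ 9.6060°.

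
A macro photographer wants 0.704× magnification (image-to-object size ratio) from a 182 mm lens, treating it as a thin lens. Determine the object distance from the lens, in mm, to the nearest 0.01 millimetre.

440.52 mm

With m = dᵢ/dₒ and 1/f = 1/dₒ + 1/dᵢ, substituting dᵢ = m·dₒ gives 1/f = (1 + 1/m)/dₒ, hence dₒ = f·(1 + 1/m).
dₒ = 182 × (1 + 1/0.704) = 182 × 2.42045 ≈ 440.523 mm.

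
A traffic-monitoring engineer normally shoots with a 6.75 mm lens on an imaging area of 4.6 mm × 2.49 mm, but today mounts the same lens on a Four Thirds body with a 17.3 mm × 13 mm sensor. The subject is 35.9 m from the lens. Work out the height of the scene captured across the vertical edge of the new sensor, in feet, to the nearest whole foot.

227 ft

The focal length stays 6.75 mm; the relevant sensor dimension is now h = 13 mm. Object distance dₒ = 35.9 m = 35900 mm.
Thin-lens field height W = h·(dₒ − f)/f = 13 × (35900 − 6.75)/6.75 ≈ 69127.741 mm = 69127.741/304.8 ft = 226.797 ft.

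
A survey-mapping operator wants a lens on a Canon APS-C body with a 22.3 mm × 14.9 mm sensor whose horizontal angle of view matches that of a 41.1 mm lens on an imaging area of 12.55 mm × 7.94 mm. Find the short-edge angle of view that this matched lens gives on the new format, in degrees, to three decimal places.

11.649°

Equal horizontal AOV ⇒ f₂ = f₁ · 22.3/12.55 = 41.1 × 1.77689 ≈ 73.0303 mm.
Short-edge AOV on the new format = 2·arctan(14.9 / (2 × 73.0303)) = 2·arctan(0.10201) ≈ 11.6495°.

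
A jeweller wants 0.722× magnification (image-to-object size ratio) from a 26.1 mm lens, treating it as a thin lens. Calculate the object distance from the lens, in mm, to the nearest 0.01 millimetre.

62.25 mm

With m = dᵢ/dₒ and 1/f = 1/dₒ + 1/dᵢ, substituting dᵢ = m·dₒ gives 1/f = (1 + 1/m)/dₒ, hence dₒ = f·(1 + 1/m).
dₒ = 26.1 × (1 + 1/0.722) = 26.1 × 2.38504 ≈ 62.250 mm.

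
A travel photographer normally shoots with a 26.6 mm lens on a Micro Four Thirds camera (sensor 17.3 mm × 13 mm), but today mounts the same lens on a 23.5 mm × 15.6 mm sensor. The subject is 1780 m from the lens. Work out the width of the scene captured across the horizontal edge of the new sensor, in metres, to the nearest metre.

1573 m

The focal length stays 26.6 mm; the relevant sensor dimension is now w = 23.5 mm. Object distance dₒ = 1780 m = 1.78e+06 mm.
Thin-lens field width W = w·(dₒ − f)/f = 23.5 × (1.78e+06 − 26.6)/26.6 ≈ 1572532.891 mm = 1572.53 m.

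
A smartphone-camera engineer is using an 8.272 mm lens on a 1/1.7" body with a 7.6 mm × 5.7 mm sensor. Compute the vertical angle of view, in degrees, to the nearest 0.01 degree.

Angle of view α = 2·arctan(h/2f) with h = 5.7 mm and f = 8.272 mm.
h/2f = 0.34454; arctan(0.34454) ≈ 19.0107°, so α ≈ 38.0213°.

38.02°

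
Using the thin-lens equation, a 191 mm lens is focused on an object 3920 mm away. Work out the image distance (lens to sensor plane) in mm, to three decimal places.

200.783 mm

1/dᵢ = 1/f − 1/dₒ = 1/191 − 1/3920 = 0.0049805 mm⁻¹.
dᵢ = 1/0.0049805 ≈ 200.7831 mm.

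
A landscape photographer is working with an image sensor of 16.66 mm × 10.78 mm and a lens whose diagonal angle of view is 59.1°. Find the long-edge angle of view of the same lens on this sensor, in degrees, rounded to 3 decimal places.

Sensor diagonal = √(16.66² + 10.78²) = √393.7640 ≈ 19.8435 mm.
From the diagonal AOV: f = 19.8435 / (2·tan(29.55°)) = 19.8435 / 1.13385 ≈ 17.5010 mm.
Long-edge AOV = 2·arctan(16.66 / (2 × 17.5010)) = 2·arctan(0.47597) ≈ 50.9064°.

50.906°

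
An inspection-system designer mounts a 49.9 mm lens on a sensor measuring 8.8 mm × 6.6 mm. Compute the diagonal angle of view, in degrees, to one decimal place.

Sensor diagonal = √(8.8² + 6.6²) = √121.0000 ≈ 11.0000 mm.
Angle of view α = 2·arctan(d/2f) with d = 11.0000 mm and f = 49.9 mm.
d/2f = 0.11022; arctan(0.11022) ≈ 6.2898°, so α ≈ 12.5796°.

12.6°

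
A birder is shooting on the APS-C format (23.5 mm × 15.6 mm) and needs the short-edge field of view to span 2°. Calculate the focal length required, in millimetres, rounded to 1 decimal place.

From α = 2·arctan(h/2f) we get f = h / (2·tan(α/2)).
With h = 15.6 mm and α/2 = 1°, tan(α/2) ≈ 0.01746, so f ≈ 15.6 / 0.03491 ≈ 446.8617 mm.

446.9 mm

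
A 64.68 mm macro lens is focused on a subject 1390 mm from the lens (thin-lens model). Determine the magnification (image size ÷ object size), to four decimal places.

Thin lens: 1/f = 1/dₒ + 1/dᵢ → 1/dᵢ = 1/64.68 − 1/1390 = 0.0147413 mm⁻¹, so dᵢ ≈ 67.8366 mm.
Magnification m = dᵢ/dₒ = 67.8366/1390 ≈ 0.04880.

0.0488×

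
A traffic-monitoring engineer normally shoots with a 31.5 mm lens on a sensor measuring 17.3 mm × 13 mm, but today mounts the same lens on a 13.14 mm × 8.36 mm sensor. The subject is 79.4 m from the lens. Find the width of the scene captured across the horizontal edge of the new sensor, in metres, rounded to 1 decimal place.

The focal length stays 31.5 mm; the relevant sensor dimension is now w = 13.14 mm. Object distance dₒ = 79.4 m = 79400 mm.
Thin-lens field width W = w·(dₒ − f)/f = 13.14 × (79400 − 31.5)/31.5 ≈ 33108.003 mm = 33.108 m.

33.1 m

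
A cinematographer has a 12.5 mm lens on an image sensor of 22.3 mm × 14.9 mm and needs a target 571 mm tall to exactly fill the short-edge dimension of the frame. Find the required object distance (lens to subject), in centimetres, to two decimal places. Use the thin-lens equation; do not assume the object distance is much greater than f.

Magnification m = h/W = dᵢ/dₒ; combined with 1/f = 1/dₒ + 1/dᵢ this gives dₒ = f·(1 + W/h).
dₒ = 12.5 mm × (1 + 571/14.9) = 12.5 × 39.3221 ≈ 491.527 mm = 49.1527 cm.

49.15 cm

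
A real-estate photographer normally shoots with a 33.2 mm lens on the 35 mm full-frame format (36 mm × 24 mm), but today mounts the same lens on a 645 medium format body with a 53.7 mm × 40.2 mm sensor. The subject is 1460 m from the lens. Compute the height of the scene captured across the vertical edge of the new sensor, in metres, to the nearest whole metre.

1768 m

The focal length stays 33.2 mm; the relevant sensor dimension is now h = 40.2 mm. Object distance dₒ = 1460 m = 1.46e+06 mm.
Thin-lens field height W = h·(dₒ − f)/f = 40.2 × (1.46e+06 − 33.2)/33.2 ≈ 1767791.125 mm = 1767.79 m.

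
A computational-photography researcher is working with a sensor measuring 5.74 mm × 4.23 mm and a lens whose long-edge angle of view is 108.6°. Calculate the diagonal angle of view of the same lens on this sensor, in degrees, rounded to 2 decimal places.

119.90°

From the long-edge AOV: f = 5.74 / (2·tan(54.3°)) = 5.74 / 2.78329 ≈ 2.0623 mm.
Sensor diagonal = √(5.74² + 4.23²) = √50.8405 ≈ 7.1303 mm.
Diagonal AOV = 2·arctan(7.1303 / (2 × 2.0623)) = 2·arctan(1.72871) ≈ 119.9042°.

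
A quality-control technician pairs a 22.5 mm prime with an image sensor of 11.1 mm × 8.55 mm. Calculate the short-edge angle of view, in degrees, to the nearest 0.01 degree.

Angle of view α = 2·arctan(h/2f) with h = 8.55 mm and f = 22.5 mm.
h/2f = 0.19000; arctan(0.19000) ≈ 10.7580°, so α ≈ 21.5159°.

21.52°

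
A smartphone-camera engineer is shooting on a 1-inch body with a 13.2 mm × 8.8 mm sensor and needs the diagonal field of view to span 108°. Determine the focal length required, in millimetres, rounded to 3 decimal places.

Sensor diagonal = √(13.2² + 8.8²) = √251.6800 ≈ 15.8644 mm.
From α = 2·arctan(d/2f) we get f = d / (2·tan(α/2)).
With d = 15.8644 mm and α/2 = 54°, tan(α/2) ≈ 1.37638, so f ≈ 15.8644 / 2.75276 ≈ 5.7631 mm.

5.763 mm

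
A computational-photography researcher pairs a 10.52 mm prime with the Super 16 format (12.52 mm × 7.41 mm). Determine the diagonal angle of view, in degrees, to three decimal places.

Sensor diagonal = √(12.52² + 7.41²) = √211.6585 ≈ 14.5485 mm.
Angle of view α = 2·arctan(d/2f) with d = 14.5485 mm and f = 10.52 mm.
d/2f = 0.69147; arctan(0.69147) ≈ 34.6626°, so α ≈ 69.3252°.

69.325°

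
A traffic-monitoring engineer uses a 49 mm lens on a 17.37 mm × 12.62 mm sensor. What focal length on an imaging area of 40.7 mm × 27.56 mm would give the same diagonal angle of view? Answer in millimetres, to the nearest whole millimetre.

Sensor diagonal = √(17.37² + 12.62²) = √460.9813 ≈ 21.4705 mm.
Sensor diagonal = √(40.7² + 27.56²) = √2416.0436 ≈ 49.1533 mm.
Equal angle of view means equal diagonal/f ratio, so f₂ = f₁ · (diagonal₂/diagonal₁) = 49 × 49.1533/21.4705.
f₂ = 49 × 2.28934 ≈ 112.178 mm.

112 mm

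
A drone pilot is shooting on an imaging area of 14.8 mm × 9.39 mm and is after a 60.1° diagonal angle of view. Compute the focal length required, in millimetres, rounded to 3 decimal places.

15.149 mm

Sensor diagonal = √(14.8² + 9.39²) = √307.2121 ≈ 17.5275 mm.
From α = 2·arctan(d/2f) we get f = d / (2·tan(α/2)).
With d = 17.5275 mm and α/2 = 30.05°, tan(α/2) ≈ 0.57851, so f ≈ 17.5275 / 1.15703 ≈ 15.1487 mm.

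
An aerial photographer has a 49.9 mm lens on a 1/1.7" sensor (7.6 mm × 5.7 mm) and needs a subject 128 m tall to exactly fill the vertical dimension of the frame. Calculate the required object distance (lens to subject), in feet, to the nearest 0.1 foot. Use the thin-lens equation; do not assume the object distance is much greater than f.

3676.5 ft

W: 128 m = 128000 mm.
Magnification m = h/W = dᵢ/dₒ; combined with 1/f = 1/dₒ + 1/dᵢ this gives dₒ = f·(1 + W/h).
dₒ = 49.9 mm × (1 + 128000/5.7) = 49.9 × 22457.1404 ≈ 1120611.304 mm = 1120611.304/304.8 ft = 3676.55 ft.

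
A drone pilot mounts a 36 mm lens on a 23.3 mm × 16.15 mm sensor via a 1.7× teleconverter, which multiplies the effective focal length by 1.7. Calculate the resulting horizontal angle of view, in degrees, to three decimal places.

21.556°

Effective focal length f = 36 × 1.7 = 61.2 mm.
α = 2·arctan(23.3 / (2 × 61.2)) = 2·arctan(0.19036) ≈ 21.5557°.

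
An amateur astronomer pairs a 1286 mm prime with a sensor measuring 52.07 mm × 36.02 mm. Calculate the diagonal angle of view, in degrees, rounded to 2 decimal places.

Sensor diagonal = √(52.07² + 36.02²) = √4008.7253 ≈ 63.3145 mm.
Angle of view α = 2·arctan(d/2f) with d = 63.3145 mm and f = 1286 mm.
d/2f = 0.02462; arctan(0.02462) ≈ 1.4102°, so α ≈ 2.8203°.

2.82°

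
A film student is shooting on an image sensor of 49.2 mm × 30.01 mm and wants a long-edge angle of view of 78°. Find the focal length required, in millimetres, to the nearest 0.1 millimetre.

From α = 2·arctan(w/2f) we get f = w / (2·tan(α/2)).
With w = 49.2 mm and α/2 = 39°, tan(α/2) ≈ 0.80978, so f ≈ 49.2 / 1.61957 ≈ 30.3785 mm.

30.4 mm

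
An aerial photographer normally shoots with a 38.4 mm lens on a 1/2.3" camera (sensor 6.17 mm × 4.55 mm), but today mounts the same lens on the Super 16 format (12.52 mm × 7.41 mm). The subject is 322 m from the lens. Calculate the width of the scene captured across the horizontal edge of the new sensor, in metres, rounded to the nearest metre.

The focal length stays 38.4 mm; the relevant sensor dimension is now w = 12.52 mm. Object distance dₒ = 322 m = 322000 mm.
Thin-lens field width W = w·(dₒ − f)/f = 12.52 × (322000 − 38.4)/38.4 ≈ 104972.897 mm = 104.973 m.

105 m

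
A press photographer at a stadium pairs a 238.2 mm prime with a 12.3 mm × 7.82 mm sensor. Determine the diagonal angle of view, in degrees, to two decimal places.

Sensor diagonal = √(12.3² + 7.82²) = √212.4424 ≈ 14.5754 mm.
Angle of view α = 2·arctan(d/2f) with d = 14.5754 mm and f = 238.2 mm.
d/2f = 0.03059; arctan(0.03059) ≈ 1.7524°, so α ≈ 3.5048°.

3.50°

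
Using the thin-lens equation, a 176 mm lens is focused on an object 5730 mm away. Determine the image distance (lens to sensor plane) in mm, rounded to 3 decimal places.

1/dᵢ = 1/f − 1/dₒ = 1/176 − 1/5730 = 0.0055073 mm⁻¹.
dᵢ = 1/0.0055073 ≈ 181.5772 mm.

181.577 mm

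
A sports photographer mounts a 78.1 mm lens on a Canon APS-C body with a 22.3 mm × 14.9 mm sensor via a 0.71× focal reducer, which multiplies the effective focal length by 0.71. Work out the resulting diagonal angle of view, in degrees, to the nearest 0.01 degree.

27.19°

Effective focal length f = 78.1 × 0.71 = 55.451 mm.
Sensor diagonal = √(22.3² + 14.9²) = √719.3000 ≈ 26.8198 mm.
α = 2·arctan(26.820 / (2 × 55.451)) = 2·arctan(0.24183) ≈ 27.1900°.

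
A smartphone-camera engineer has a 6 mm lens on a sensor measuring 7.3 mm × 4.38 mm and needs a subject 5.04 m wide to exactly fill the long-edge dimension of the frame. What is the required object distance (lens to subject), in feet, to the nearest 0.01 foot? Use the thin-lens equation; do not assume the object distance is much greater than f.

13.61 ft

W: 5.04 m = 5040 mm.
Magnification m = w/W = dᵢ/dₒ; combined with 1/f = 1/dₒ + 1/dᵢ this gives dₒ = f·(1 + W/w).
dₒ = 6 mm × (1 + 5040/7.3) = 6 × 691.4110 ≈ 4148.466 mm = 4148.466/304.8 ft = 13.6105 ft.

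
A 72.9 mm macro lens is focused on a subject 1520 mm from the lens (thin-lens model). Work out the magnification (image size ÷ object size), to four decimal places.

Thin lens: 1/f = 1/dₒ + 1/dᵢ → 1/dᵢ = 1/72.9 − 1/1520 = 0.0130595 mm⁻¹, so dᵢ ≈ 76.5725 mm.
Magnification m = dᵢ/dₒ = 76.5725/1520 ≈ 0.05038.

0.0504×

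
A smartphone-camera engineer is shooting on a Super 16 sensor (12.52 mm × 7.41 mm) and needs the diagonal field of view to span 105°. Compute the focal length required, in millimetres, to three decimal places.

Sensor diagonal = √(12.52² + 7.41²) = √211.6585 ≈ 14.5485 mm.
From α = 2·arctan(d/2f) we get f = d / (2·tan(α/2)).
With d = 14.5485 mm and α/2 = 52.5°, tan(α/2) ≈ 1.30323, so f ≈ 14.5485 / 2.60645 ≈ 5.5817 mm.

5.582 mm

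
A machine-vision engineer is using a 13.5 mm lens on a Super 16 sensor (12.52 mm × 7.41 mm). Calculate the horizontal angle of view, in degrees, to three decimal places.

49.755°

Angle of view α = 2·arctan(w/2f) with w = 12.52 mm and f = 13.5 mm.
w/2f = 0.46370; arctan(0.46370) ≈ 24.8773°, so α ≈ 49.7547°.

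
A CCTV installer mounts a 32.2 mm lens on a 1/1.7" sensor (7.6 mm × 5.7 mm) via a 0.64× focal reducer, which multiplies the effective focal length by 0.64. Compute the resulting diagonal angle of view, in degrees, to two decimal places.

Effective focal length f = 32.2 × 0.64 = 20.608 mm.
Sensor diagonal = √(7.6² + 5.7²) = √90.2500 ≈ 9.5000 mm.
α = 2·arctan(9.500 / (2 × 20.608)) = 2·arctan(0.23049) ≈ 25.9592°.

25.96°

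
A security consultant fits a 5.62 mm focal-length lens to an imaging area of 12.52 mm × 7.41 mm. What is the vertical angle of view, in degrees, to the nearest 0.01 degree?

Angle of view α = 2·arctan(h/2f) with h = 7.41 mm and f = 5.62 mm.
h/2f = 0.65925; arctan(0.65925) ≈ 33.3950°, so α ≈ 66.7899°.

66.79°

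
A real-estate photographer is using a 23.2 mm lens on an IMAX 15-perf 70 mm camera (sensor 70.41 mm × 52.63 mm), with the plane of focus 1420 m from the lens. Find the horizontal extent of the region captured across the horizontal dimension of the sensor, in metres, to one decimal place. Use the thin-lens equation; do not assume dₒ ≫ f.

dₒ: 1420 m = 1.42e+06 mm.
Similar triangles through the lens centre give W/dₒ = w/dᵢ; with 1/f = 1/dₒ + 1/dᵢ this gives W = w·(dₒ − f)/f.
W = 70.41 mm × (1.42e+06 − 23.2) / 23.2 = 70.41 × 61205.8966 ≈ 4309507.176 mm = 4309.51 m.

4309.5 m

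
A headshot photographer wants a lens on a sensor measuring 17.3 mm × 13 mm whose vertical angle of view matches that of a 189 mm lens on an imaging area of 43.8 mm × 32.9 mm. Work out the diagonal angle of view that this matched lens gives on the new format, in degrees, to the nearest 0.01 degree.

Equal vertical AOV ⇒ f₂ = f₁ · 13/32.9 = 189 × 0.39514 ≈ 74.6809 mm.
Sensor diagonal = √(17.3² + 13²) = √468.2900 ≈ 21.6400 mm.
Diagonal AOV on the new format = 2·arctan(21.6400 / (2 × 74.6809)) = 2·arctan(0.14488) ≈ 16.4877°.

16.49°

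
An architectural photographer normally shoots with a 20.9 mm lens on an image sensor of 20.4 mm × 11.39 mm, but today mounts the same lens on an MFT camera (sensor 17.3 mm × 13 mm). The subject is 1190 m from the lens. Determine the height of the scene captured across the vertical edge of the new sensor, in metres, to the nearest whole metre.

The focal length stays 20.9 mm; the relevant sensor dimension is now h = 13 mm. Object distance dₒ = 1190 m = 1.19e+06 mm.
Thin-lens field height W = h·(dₒ − f)/f = 13 × (1.19e+06 − 20.9)/20.9 ≈ 740178.388 mm = 740.178 m.

740 m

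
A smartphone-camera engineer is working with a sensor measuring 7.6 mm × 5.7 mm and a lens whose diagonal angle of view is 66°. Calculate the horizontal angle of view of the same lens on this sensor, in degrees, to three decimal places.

54.906°

Sensor diagonal = √(7.6² + 5.7²) = √90.2500 ≈ 9.5000 mm.
From the diagonal AOV: f = 9.5000 / (2·tan(33°)) = 9.5000 / 1.29882 ≈ 7.3144 mm.
Horizontal AOV = 2·arctan(7.6 / (2 × 7.3144)) = 2·arctan(0.51953) ≈ 54.9061°.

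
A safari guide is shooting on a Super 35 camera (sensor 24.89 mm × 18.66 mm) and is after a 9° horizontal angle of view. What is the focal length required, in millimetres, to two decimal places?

158.13 mm

From α = 2·arctan(w/2f) we get f = w / (2·tan(α/2)).
With w = 24.89 mm and α/2 = 4.5°, tan(α/2) ≈ 0.07870, so f ≈ 24.89 / 0.15740 ≈ 158.1287 mm.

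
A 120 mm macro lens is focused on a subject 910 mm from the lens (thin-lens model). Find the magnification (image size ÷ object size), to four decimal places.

Thin lens: 1/f = 1/dₒ + 1/dᵢ → 1/dᵢ = 1/120 − 1/910 = 0.0072344 mm⁻¹, so dᵢ ≈ 138.2278 mm.
Magnification m = dᵢ/dₒ = 138.2278/910 ≈ 0.15190.

0.1519×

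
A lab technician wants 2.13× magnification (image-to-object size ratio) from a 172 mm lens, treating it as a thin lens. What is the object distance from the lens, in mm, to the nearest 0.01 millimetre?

With m = dᵢ/dₒ and 1/f = 1/dₒ + 1/dᵢ, substituting dᵢ = m·dₒ gives 1/f = (1 + 1/m)/dₒ, hence dₒ = f·(1 + 1/m).
dₒ = 172 × (1 + 1/2.13) = 172 × 1.46948 ≈ 252.751 mm.

252.75 mm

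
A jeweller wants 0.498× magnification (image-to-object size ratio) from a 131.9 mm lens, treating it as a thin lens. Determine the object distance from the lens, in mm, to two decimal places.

396.76 mm

With m = dᵢ/dₒ and 1/f = 1/dₒ + 1/dᵢ, substituting dᵢ = m·dₒ gives 1/f = (1 + 1/m)/dₒ, hence dₒ = f·(1 + 1/m).
dₒ = 131.9 × (1 + 1/0.498) = 131.9 × 3.00803 ≈ 396.759 mm.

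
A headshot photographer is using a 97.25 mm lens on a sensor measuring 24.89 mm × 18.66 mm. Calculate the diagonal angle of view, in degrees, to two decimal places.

18.17°

Sensor diagonal = √(24.89² + 18.66²) = √967.7077 ≈ 31.1080 mm.
Angle of view α = 2·arctan(d/2f) with d = 31.1080 mm and f = 97.25 mm.
d/2f = 0.15994; arctan(0.15994) ≈ 9.0868°, so α ≈ 18.1737°.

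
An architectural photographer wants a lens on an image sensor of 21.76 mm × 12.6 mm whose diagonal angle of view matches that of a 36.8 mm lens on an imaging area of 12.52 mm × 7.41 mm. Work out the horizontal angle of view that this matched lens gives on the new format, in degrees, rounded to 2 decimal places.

Sensor diagonal = √(12.52² + 7.41²) = √211.6585 ≈ 14.5485 mm.
Sensor diagonal = √(21.76² + 12.6²) = √632.2576 ≈ 25.1447 mm.
Equal diagonal AOV ⇒ f₂ = f₁ · 25.1447/14.5485 = 36.8 × 1.72834 ≈ 63.6029 mm.
Horizontal AOV on the new format = 2·arctan(21.76 / (2 × 63.6029)) = 2·arctan(0.17106) ≈ 19.4143°.

19.41°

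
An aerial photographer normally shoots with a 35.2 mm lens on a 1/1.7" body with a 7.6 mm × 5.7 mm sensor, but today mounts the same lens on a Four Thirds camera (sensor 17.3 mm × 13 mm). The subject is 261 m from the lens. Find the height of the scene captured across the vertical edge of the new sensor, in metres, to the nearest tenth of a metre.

96.4 m

The focal length stays 35.2 mm; the relevant sensor dimension is now h = 13 mm. Object distance dₒ = 261 m = 261000 mm.
Thin-lens field height W = h·(dₒ − f)/f = 13 × (261000 − 35.2)/35.2 ≈ 96379.045 mm = 96.379 m.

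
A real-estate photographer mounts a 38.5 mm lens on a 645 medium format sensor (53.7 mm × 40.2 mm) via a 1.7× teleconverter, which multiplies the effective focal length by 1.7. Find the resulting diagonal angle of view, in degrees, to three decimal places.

Effective focal length f = 38.5 × 1.7 = 65.45 mm.
Sensor diagonal = √(53.7² + 40.2²) = √4499.7300 ≈ 67.0800 mm.
α = 2·arctan(67.080 / (2 × 65.45)) = 2·arctan(0.51245) ≈ 54.2660°.

54.266°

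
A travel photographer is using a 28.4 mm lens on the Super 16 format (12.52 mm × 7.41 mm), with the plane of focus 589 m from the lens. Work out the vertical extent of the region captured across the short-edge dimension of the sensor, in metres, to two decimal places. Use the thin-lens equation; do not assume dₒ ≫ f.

dₒ: 589 m = 589000 mm.
Similar triangles through the lens centre give W/dₒ = h/dᵢ; with 1/f = 1/dₒ + 1/dᵢ this gives W = h·(dₒ − f)/f.
W = 7.41 mm × (589000 − 28.4) / 28.4 = 7.41 × 20738.4366 ≈ 153671.815 mm = 153.672 m.

153.67 m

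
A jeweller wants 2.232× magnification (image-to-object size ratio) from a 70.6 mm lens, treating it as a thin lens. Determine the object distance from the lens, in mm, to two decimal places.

102.23 mm

With m = dᵢ/dₒ and 1/f = 1/dₒ + 1/dᵢ, substituting dᵢ = m·dₒ gives 1/f = (1 + 1/m)/dₒ, hence dₒ = f·(1 + 1/m).
dₒ = 70.6 × (1 + 1/2.232) = 70.6 × 1.44803 ≈ 102.231 mm.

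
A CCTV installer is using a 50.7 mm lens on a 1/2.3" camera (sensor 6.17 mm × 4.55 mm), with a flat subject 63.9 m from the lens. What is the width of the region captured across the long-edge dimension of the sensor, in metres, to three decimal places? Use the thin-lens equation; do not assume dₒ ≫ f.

dₒ: 63.9 m = 63900 mm.
Similar triangles through the lens centre give W/dₒ = w/dᵢ; with 1/f = 1/dₒ + 1/dᵢ this gives W = w·(dₒ − f)/f.
W = 6.17 mm × (63900 − 50.7) / 50.7 = 6.17 × 1259.3550 ≈ 7770.221 mm = 7.77022 m.

7.770 m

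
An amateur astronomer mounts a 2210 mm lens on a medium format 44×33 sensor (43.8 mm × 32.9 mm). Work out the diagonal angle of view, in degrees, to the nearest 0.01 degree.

1.42°

Sensor diagonal = √(43.8² + 32.9²) = √3000.8500 ≈ 54.7800 mm.
Angle of view α = 2·arctan(d/2f) with d = 54.7800 mm and f = 2210 mm.
d/2f = 0.01239; arctan(0.01239) ≈ 0.7101°, so α ≈ 1.4201°.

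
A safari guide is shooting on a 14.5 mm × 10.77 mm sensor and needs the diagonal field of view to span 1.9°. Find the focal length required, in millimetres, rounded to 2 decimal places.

Sensor diagonal = √(14.5² + 10.77²) = √326.2429 ≈ 18.0622 mm.
From α = 2·arctan(d/2f) we get f = d / (2·tan(α/2)).
With d = 18.0622 mm and α/2 = 0.95°, tan(α/2) ≈ 0.01658, so f ≈ 18.0622 / 0.03316 ≈ 544.6277 mm.

544.63 mm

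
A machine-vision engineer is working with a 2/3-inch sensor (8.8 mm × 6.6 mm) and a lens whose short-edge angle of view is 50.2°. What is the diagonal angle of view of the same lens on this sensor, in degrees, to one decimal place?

From the short-edge AOV: f = 6.6 / (2·tan(25.1°)) = 6.6 / 0.93687 ≈ 7.0447 mm.
Sensor diagonal = √(8.8² + 6.6²) = √121.0000 ≈ 11.0000 mm.
Diagonal AOV = 2·arctan(11.0000 / (2 × 7.0447)) = 2·arctan(0.78072) ≈ 75.9600°.

76.0°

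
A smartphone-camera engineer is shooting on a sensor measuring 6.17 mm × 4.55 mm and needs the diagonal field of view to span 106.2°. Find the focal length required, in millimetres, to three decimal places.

2.878 mm

Sensor diagonal = √(6.17² + 4.55²) = √58.7714 ≈ 7.6663 mm.
From α = 2·arctan(d/2f) we get f = d / (2·tan(α/2)).
With d = 7.6663 mm and α/2 = 53.1°, tan(α/2) ≈ 1.33187, so f ≈ 7.6663 / 2.66375 ≈ 2.8780 mm.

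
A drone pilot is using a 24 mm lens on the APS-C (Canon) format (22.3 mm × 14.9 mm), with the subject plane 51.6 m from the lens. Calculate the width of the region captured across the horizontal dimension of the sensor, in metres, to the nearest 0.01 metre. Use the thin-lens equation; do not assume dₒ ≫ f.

dₒ: 51.6 m = 51600 mm.
Similar triangles through the lens centre give W/dₒ = w/dᵢ; with 1/f = 1/dₒ + 1/dᵢ this gives W = w·(dₒ − f)/f.
W = 22.3 mm × (51600 − 24) / 24 = 22.3 × 2149.0000 ≈ 47922.700 mm = 47.9227 m.

47.92 m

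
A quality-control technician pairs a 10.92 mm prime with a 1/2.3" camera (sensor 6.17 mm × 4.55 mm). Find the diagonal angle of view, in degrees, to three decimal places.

38.684°

Sensor diagonal = √(6.17² + 4.55²) = √58.7714 ≈ 7.6663 mm.
Angle of view α = 2·arctan(d/2f) with d = 7.6663 mm and f = 10.92 mm.
d/2f = 0.35102; arctan(0.35102) ≈ 19.3420°, so α ≈ 38.6841°.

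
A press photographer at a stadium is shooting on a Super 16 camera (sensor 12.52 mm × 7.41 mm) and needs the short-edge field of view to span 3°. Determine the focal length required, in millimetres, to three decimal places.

From α = 2·arctan(h/2f) we get f = h / (2·tan(α/2)).
With h = 7.41 mm and α/2 = 1.5°, tan(α/2) ≈ 0.02619, so f ≈ 7.41 / 0.05237 ≈ 141.4882 mm.

141.488 mm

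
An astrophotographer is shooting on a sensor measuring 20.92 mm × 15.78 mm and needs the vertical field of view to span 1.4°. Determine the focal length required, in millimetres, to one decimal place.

645.8 mm

From α = 2·arctan(h/2f) we get f = h / (2·tan(α/2)).
With h = 15.78 mm and α/2 = 0.7°, tan(α/2) ≈ 0.01222, so f ≈ 15.78 / 0.02444 ≈ 645.7732 mm.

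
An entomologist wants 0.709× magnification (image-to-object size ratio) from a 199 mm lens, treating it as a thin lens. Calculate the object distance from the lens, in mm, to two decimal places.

479.68 mm

With m = dᵢ/dₒ and 1/f = 1/dₒ + 1/dᵢ, substituting dᵢ = m·dₒ gives 1/f = (1 + 1/m)/dₒ, hence dₒ = f·(1 + 1/m).
dₒ = 199 × (1 + 1/0.709) = 199 × 2.41044 ≈ 479.677 mm.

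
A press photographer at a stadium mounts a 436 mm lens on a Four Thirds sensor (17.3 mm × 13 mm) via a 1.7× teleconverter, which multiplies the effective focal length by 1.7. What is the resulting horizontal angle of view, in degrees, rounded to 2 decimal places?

1.34°

Effective focal length f = 436 × 1.7 = 741.2 mm.
α = 2·arctan(17.3 / (2 × 741.2)) = 2·arctan(0.01167) ≈ 1.3373°.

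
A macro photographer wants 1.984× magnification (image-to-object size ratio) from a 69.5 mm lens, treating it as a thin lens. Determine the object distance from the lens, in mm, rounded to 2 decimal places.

104.53 mm

With m = dᵢ/dₒ and 1/f = 1/dₒ + 1/dᵢ, substituting dᵢ = m·dₒ gives 1/f = (1 + 1/m)/dₒ, hence dₒ = f·(1 + 1/m).
dₒ = 69.5 × (1 + 1/1.984) = 69.5 × 1.50403 ≈ 104.530 mm.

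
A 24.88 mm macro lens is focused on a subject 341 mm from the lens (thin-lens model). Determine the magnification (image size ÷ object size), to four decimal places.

Thin lens: 1/f = 1/dₒ + 1/dᵢ → 1/dᵢ = 1/24.88 − 1/341 = 0.0372604 mm⁻¹, so dᵢ ≈ 26.8382 mm.
Magnification m = dᵢ/dₒ = 26.8382/341 ≈ 0.07870.

0.0787×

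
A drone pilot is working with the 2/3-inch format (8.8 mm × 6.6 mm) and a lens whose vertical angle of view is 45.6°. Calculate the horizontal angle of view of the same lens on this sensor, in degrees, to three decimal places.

From the vertical AOV: f = 6.6 / (2·tan(22.8°)) = 6.6 / 0.84072 ≈ 7.8504 mm.
Horizontal AOV = 2·arctan(8.8 / (2 × 7.8504)) = 2·arctan(0.56048) ≈ 58.5397°.

58.540°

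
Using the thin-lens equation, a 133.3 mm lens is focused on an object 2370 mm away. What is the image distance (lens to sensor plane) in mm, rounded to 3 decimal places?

141.244 mm

1/dᵢ = 1/f − 1/dₒ = 1/133.3 − 1/2370 = 0.0070799 mm⁻¹.
dᵢ = 1/0.0070799 ≈ 141.2442 mm.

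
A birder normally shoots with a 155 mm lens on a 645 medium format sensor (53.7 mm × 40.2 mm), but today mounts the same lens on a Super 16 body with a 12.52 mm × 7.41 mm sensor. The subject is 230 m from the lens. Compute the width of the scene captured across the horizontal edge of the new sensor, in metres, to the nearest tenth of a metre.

18.6 m

The focal length stays 155 mm; the relevant sensor dimension is now w = 12.52 mm. Object distance dₒ = 230 m = 230000 mm.
Thin-lens field width W = w·(dₒ − f)/f = 12.52 × (230000 − 155)/155 ≈ 18565.545 mm = 18.5655 m.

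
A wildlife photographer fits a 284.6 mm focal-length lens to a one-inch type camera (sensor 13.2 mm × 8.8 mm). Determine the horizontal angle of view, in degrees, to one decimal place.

2.7°

Angle of view α = 2·arctan(w/2f) with w = 13.2 mm and f = 284.6 mm.
w/2f = 0.02319; arctan(0.02319) ≈ 1.3285°, so α ≈ 2.6570°.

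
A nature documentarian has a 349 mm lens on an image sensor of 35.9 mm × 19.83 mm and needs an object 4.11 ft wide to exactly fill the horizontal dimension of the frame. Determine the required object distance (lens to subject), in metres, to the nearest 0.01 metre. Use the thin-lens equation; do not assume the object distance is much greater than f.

12.53 m

W: 4.11 ft × 304.8 mm/ft = 1252.73 mm.
Magnification m = w/W = dᵢ/dₒ; combined with 1/f = 1/dₒ + 1/dᵢ this gives dₒ = f·(1 + W/w).
dₒ = 349 mm × (1 + 1252.73/35.9) = 349 × 35.8949 ≈ 12527.330 mm = 12.5273 m.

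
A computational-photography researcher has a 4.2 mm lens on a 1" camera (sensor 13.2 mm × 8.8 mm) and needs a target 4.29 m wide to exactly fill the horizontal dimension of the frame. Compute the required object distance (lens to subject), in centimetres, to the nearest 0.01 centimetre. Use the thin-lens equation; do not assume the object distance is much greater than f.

W: 4.29 m = 4290 mm.
Magnification m = w/W = dᵢ/dₒ; combined with 1/f = 1/dₒ + 1/dᵢ this gives dₒ = f·(1 + W/w).
dₒ = 4.2 mm × (1 + 4290/13.2) = 4.2 × 326.0000 ≈ 1369.200 mm = 136.92 cm.

136.92 cm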